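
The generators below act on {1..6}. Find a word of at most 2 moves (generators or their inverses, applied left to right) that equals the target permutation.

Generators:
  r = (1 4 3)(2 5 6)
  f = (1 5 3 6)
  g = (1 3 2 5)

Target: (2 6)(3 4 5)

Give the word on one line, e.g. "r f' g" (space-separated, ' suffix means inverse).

r' g'

  after r': (1 3 4)(2 6 5)
  after g': (2 6)(3 4 5)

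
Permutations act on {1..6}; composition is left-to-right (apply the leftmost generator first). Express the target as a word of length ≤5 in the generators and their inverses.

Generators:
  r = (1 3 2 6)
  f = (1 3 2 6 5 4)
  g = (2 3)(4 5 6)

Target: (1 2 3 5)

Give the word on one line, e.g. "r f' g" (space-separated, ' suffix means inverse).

  after g: (2 3)(4 5 6)
  after r: (1 3 6 4 5)
  after g: (1 2 3 4 6 5)
  after r: (1 6 5 3 4)
  after f': (1 2 3 5)

g r g r f'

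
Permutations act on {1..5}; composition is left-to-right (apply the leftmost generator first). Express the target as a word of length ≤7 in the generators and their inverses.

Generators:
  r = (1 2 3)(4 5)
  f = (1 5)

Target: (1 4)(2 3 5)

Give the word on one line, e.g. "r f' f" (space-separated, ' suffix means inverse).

  after f': (1 5)
  after r: (1 4 5 2 3)
  after f: (1 4)(2 3 5)
  after f: (1 4 5 2 3)
  after f: (1 4)(2 3 5)

f' r f f f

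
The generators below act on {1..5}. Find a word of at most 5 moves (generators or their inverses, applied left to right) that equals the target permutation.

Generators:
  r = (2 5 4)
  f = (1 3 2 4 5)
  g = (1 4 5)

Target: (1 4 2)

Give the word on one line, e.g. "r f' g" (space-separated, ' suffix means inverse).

g r' g'

  after g: (1 4 5)
  after r': (1 5)(2 4)
  after g': (1 4 2)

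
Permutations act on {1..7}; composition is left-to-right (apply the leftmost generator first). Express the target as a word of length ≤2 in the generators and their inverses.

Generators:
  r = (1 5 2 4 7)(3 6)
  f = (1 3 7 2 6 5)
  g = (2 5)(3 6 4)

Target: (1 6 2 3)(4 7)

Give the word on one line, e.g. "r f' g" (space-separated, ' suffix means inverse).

  after f: (1 3 7 2 6 5)
  after r: (1 6 2 3)(4 7)

f r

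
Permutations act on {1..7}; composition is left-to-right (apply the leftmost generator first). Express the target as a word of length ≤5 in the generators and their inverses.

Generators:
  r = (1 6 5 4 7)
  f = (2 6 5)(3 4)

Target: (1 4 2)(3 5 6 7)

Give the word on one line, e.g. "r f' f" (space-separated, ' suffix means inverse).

  after r': (1 7 4 5 6)
  after f: (1 7 3 4 2 6)
  after r': (1 4 2)(3 5 6 7)

r' f r'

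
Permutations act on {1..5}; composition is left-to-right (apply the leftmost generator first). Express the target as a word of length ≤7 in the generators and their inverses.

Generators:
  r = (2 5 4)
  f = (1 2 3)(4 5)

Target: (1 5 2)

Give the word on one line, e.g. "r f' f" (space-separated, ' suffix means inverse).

r' f r r f'

  after r': (2 4 5)
  after f: (1 2 5 3)
  after r: (1 5 3)(2 4)
  after r: (1 4 5 3)
  after f': (1 5 2)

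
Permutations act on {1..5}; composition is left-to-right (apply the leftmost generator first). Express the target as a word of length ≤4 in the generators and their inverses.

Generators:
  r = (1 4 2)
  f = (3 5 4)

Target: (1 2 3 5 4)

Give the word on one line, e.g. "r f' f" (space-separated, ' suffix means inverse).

  after r': (1 2 4)
  after f: (1 2 3 5 4)

r' f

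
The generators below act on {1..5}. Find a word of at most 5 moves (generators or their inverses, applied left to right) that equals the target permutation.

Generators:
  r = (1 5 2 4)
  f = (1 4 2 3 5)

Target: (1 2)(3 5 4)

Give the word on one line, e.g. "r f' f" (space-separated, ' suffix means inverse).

f r f' f' f'

  after f: (1 4 2 3 5)
  after r: (2 3)
  after f': (1 5 3 4)
  after f': (1 3)(2 4 5)
  after f': (1 2)(3 5 4)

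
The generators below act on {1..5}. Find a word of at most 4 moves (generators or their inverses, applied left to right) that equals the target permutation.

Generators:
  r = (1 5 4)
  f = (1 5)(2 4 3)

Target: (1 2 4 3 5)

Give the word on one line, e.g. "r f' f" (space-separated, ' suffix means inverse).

f' r' r' f'

  after f': (1 5)(2 3 4)
  after r': (2 3 5 4)
  after r': (1 4 2 3)
  after f': (1 2 4 3 5)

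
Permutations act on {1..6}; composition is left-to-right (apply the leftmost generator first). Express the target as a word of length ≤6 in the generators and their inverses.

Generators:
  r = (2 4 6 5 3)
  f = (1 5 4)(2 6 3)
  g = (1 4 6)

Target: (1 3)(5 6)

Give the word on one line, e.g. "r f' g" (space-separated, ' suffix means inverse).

  after g': (1 6 4)
  after g': (1 4 6)
  after f': (1 5)(2 3 6 4)
  after g: (1 5 4 2 3)
  after r: (1 3)(5 6)

g' g' f' g r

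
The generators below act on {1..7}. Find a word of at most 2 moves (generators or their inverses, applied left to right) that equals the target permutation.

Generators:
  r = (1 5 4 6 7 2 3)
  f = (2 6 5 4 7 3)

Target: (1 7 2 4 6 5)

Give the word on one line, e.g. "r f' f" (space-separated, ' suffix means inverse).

  after r': (1 3 2 7 6 4 5)
  after f': (1 7 2 4 6 5)

r' f'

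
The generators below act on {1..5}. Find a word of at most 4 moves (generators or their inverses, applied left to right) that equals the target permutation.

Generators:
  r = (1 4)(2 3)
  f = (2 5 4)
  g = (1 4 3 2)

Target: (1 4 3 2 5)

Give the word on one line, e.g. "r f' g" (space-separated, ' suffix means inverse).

  after f: (2 5 4)
  after r: (1 4 3 2 5)

f r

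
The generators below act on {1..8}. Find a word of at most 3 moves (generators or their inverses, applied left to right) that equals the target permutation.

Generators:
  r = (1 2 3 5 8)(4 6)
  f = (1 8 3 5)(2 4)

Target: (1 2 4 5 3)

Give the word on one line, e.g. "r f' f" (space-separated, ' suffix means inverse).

  after f: (1 8 3 5)(2 4)
  after r: (2 6 4 3 8 5)
  after r: (1 2 4 5 3)

f r r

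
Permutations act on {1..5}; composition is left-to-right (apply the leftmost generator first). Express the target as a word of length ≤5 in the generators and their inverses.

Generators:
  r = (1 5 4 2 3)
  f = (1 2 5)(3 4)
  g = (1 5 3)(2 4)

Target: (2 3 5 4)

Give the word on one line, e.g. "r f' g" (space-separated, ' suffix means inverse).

f f g'

  after f: (1 2 5)(3 4)
  after f: (1 5 2)
  after g': (2 3 5 4)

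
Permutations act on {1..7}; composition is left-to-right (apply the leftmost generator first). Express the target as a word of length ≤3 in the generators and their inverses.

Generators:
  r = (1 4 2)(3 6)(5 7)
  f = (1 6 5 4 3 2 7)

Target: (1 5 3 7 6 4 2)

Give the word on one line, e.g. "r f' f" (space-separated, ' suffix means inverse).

f f

  after f: (1 6 5 4 3 2 7)
  after f: (1 5 3 7 6 4 2)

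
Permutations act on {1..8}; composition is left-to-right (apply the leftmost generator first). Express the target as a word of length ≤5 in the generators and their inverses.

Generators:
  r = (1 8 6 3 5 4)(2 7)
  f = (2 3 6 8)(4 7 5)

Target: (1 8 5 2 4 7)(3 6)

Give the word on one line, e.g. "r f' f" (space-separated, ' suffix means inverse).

  after r: (1 8 6 3 5 4)(2 7)
  after f': (1 6 2 4)(3 7 8)
  after r: (1 3 2)(4 8 5)(6 7)
  after f: (1 6 5 7 8 4 2)
  after r': (1 8 5 2 4 7)(3 6)

r f' r f r'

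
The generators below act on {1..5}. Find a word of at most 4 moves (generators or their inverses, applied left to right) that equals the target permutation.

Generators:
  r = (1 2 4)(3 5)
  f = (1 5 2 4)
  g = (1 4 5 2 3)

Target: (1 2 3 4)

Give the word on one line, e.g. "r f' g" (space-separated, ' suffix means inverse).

  after r': (1 4 2)(3 5)
  after f: (2 5 3)
  after r: (1 2 3 4)

r' f r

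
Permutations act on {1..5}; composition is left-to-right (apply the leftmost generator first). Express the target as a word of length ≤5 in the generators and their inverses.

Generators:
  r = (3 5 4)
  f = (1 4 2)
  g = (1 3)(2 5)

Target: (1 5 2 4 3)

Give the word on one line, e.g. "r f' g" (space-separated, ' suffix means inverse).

  after f: (1 4 2)
  after g': (1 4 5 2 3)
  after r': (1 5 2 4 3)

f g' r'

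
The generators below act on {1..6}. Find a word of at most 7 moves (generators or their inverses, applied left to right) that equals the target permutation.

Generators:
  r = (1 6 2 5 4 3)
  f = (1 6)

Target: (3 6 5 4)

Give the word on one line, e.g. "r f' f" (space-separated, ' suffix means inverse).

  after r': (1 3 4 5 2 6)
  after f': (1 3 4 5 2)
  after r: (2 6)
  after r: (1 6 5 4 3)
  after f': (3 6 5 4)

r' f' r r f'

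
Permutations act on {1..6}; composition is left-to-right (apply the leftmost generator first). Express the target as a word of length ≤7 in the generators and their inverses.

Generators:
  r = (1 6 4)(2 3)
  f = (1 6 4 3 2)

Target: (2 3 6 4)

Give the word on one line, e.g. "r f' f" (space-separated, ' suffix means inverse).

  after r: (1 6 4)(2 3)
  after f: (1 4 6 3)
  after r: (2 3 6)
  after f: (1 6)(3 4)
  after r': (2 3 6 4)

r f r f r'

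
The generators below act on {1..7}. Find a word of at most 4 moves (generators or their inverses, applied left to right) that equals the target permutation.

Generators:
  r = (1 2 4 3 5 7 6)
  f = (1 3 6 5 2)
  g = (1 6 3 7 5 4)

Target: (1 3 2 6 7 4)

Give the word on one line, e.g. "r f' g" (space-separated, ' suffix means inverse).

r' f g r

  after r': (1 6 7 5 3 4 2)
  after f: (1 5 6 7 2 3 4)
  after g: (1 4 6 5 3)(2 7)
  after r: (1 3 2 6 7 4)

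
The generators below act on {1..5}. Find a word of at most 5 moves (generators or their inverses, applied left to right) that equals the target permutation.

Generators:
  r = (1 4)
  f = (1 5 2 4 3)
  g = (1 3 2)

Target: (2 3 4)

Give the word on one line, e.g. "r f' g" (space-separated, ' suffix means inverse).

  after r': (1 4)
  after g': (1 4 2 3)
  after r: (2 3 4)

r' g' r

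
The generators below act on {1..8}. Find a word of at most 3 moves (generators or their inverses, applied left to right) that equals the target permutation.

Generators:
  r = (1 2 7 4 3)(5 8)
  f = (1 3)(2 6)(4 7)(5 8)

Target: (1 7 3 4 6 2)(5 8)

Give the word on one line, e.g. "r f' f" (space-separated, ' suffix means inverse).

  after r': (1 3 4 7 2)(5 8)
  after r': (1 4 2 3 7)
  after f: (1 7 3 4 6 2)(5 8)

r' r' f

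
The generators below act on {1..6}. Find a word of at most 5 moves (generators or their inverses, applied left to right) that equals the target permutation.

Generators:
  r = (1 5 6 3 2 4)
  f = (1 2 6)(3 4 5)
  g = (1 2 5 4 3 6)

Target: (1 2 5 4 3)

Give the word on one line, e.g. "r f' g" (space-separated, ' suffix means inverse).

r g r g

  after r: (1 5 6 3 2 4)
  after g: (1 4 2 3 5)
  after r: (3 6)
  after g: (1 2 5 4 3)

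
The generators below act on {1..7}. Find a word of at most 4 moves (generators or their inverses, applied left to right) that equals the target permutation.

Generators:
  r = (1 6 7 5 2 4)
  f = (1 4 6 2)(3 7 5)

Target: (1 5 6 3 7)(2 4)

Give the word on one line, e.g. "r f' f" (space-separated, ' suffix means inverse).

r r f

  after r: (1 6 7 5 2 4)
  after r: (1 7 2)(4 6 5)
  after f: (1 5 6 3 7)(2 4)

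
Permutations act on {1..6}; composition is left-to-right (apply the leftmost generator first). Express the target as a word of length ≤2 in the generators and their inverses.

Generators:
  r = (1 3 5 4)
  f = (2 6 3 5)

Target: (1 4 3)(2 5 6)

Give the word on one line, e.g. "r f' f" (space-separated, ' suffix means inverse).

r' f'

  after r': (1 4 5 3)
  after f': (1 4 3)(2 5 6)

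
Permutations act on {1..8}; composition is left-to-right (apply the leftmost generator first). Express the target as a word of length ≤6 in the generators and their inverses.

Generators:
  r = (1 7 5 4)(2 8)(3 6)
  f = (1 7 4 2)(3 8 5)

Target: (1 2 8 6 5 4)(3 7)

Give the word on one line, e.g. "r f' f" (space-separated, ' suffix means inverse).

f f r f'

  after f: (1 7 4 2)(3 8 5)
  after f: (1 4)(2 7)(3 5 8)
  after r: (2 5)(3 4 7 8 6)
  after f': (1 2 8 6 5 4)(3 7)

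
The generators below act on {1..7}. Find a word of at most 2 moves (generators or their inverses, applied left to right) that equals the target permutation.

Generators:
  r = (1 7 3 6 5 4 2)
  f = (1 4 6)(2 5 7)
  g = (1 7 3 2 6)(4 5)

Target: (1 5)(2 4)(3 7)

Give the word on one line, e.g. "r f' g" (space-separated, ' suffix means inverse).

  after f: (1 4 6)(2 5 7)
  after g': (1 5)(2 4)(3 7)

f g'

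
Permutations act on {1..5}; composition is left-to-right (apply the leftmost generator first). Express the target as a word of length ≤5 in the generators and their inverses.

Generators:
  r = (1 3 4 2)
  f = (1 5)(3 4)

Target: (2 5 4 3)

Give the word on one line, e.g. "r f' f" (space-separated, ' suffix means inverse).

f' r f

  after f': (1 5)(3 4)
  after r: (1 5 3 2)
  after f: (2 5 4 3)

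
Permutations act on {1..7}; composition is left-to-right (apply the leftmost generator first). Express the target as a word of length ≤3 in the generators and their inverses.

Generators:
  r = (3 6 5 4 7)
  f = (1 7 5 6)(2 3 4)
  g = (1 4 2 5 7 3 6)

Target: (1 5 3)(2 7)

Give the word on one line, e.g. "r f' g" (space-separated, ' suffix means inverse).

  after f: (1 7 5 6)(2 3 4)
  after g': (1 5 3)(2 7)

f g'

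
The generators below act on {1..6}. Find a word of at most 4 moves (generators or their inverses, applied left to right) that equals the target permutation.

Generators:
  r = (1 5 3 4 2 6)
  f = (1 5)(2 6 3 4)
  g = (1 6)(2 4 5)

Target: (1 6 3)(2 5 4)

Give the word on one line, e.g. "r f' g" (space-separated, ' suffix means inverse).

  after r: (1 5 3 4 2 6)
  after g: (1 2)(3 5)
  after f: (1 6 3)(2 5 4)

r g f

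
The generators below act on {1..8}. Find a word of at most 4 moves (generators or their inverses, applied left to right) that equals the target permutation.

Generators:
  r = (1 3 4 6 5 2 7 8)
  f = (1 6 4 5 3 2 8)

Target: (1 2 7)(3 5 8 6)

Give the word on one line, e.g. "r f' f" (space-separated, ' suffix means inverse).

  after r: (1 3 4 6 5 2 7 8)
  after f: (1 2 7)(3 5 8 6)

r f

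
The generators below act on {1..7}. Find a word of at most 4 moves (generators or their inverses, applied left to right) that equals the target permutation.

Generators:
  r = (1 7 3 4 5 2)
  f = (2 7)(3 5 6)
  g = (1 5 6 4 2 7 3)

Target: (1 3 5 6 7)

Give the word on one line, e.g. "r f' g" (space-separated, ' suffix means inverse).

g r' r'

  after g: (1 5 6 4 2 7 3)
  after r': (1 4 5 6 3 2)
  after r': (1 3 5 6 7)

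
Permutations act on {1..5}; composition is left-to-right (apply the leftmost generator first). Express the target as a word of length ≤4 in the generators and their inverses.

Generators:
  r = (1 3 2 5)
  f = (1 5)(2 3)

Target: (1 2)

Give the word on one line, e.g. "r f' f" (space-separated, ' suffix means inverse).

f' r'

  after f': (1 5)(2 3)
  after r': (1 2)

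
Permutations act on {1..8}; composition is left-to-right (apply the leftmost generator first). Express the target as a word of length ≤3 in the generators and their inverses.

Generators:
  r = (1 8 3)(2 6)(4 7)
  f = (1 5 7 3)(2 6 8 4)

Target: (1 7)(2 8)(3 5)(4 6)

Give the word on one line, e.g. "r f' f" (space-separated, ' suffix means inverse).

  after f: (1 5 7 3)(2 6 8 4)
  after f: (1 7)(2 8)(3 5)(4 6)

f f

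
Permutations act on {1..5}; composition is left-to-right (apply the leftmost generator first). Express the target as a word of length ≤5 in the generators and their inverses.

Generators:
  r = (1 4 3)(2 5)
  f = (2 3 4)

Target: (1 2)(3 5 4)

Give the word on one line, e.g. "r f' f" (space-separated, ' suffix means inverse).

f' r f r r

  after f': (2 4 3)
  after r: (1 4)(2 3 5)
  after f: (1 2 4)(3 5)
  after r: (1 5)(2 3)
  after r: (1 2)(3 5 4)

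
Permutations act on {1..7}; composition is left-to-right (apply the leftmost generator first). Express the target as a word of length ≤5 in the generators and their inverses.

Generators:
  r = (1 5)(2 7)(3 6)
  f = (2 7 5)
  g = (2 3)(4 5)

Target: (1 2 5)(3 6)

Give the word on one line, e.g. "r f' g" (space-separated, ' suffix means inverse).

  after r: (1 5)(2 7)(3 6)
  after f': (1 7 5)(3 6)
  after g': (1 7 4 5)(2 3 6)
  after g': (1 7 5)(3 6)
  after f': (1 2 5)(3 6)

r f' g' g' f'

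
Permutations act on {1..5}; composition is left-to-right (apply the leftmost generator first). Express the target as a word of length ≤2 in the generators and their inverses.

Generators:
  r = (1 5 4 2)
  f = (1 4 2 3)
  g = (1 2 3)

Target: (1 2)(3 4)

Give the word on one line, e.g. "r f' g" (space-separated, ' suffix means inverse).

f' f'

  after f': (1 3 2 4)
  after f': (1 2)(3 4)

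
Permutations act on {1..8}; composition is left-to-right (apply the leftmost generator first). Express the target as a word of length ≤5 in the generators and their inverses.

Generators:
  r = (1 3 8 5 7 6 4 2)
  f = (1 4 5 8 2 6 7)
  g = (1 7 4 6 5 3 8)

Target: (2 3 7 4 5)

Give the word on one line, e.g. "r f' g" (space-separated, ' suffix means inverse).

  after f: (1 4 5 8 2 6 7)
  after r: (1 2 4 7 3 8)
  after g': (1 2 7 5 6 4)
  after g': (1 2)(3 5 4 8)(6 7)
  after r: (2 3 7 4 5)

f r g' g' r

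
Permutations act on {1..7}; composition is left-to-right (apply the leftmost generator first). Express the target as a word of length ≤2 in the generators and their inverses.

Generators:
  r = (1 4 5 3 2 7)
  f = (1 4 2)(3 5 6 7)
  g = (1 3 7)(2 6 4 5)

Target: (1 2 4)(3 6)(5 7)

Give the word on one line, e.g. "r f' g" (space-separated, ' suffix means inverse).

f f

  after f: (1 4 2)(3 5 6 7)
  after f: (1 2 4)(3 6)(5 7)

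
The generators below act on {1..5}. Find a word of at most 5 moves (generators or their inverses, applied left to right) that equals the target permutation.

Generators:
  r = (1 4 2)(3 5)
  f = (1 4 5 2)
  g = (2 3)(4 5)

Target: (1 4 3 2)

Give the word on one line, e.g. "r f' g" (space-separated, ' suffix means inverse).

g f' g r' f'

  after g: (2 3)(4 5)
  after f': (1 2 3 5)
  after g: (1 3 4 5)
  after r': (1 5 2 4 3)
  after f': (1 4 3 2)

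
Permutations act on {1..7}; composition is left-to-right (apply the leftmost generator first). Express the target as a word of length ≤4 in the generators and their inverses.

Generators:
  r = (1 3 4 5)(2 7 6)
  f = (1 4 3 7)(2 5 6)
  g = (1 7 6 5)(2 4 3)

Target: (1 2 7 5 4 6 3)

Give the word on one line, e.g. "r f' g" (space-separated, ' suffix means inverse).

g f r' f'

  after g: (1 7 6 5)(2 4 3)
  after f: (2 3 5 4 7)
  after r': (1 5 3 4 2)(6 7)
  after f': (1 2 7 5 4 6 3)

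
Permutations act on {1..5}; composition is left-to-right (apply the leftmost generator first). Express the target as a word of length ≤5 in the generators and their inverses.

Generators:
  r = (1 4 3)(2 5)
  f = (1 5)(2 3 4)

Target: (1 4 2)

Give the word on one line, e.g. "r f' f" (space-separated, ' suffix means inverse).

f' r f r'

  after f': (1 5)(2 4 3)
  after r: (1 2 3 5 4)
  after f: (1 3)(2 4 5)
  after r': (1 4 2)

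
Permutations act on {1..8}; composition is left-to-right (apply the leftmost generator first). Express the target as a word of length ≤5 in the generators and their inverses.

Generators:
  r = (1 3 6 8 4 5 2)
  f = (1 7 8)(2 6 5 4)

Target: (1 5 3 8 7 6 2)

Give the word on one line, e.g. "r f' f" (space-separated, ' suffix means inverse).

  after f: (1 7 8)(2 6 5 4)
  after f: (1 8 7)(2 5)(4 6)
  after r: (1 4 8 7 3 6 5)
  after r: (1 5 3 8 7 6 2)

f f r r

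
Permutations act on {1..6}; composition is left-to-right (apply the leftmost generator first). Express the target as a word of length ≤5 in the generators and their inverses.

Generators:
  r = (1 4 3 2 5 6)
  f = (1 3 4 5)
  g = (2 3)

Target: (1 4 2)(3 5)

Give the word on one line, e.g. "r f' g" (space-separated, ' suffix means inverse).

  after f': (1 5 4 3)
  after g': (1 5 4 2 3)
  after f': (1 4 2)(3 5)

f' g' f'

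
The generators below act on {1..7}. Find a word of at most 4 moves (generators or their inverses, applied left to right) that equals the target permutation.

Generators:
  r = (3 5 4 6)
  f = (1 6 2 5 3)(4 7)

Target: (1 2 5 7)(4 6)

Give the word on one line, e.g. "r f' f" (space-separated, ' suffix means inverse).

r' f' r f'

  after r': (3 6 4 5)
  after f': (1 3)(2 6 7 4)
  after r: (1 5 4 2 3)(6 7)
  after f': (1 2 5 7)(4 6)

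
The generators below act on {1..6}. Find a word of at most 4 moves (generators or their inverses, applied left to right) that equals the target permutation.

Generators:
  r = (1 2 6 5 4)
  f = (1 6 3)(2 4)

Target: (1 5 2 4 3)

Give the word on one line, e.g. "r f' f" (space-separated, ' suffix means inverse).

  after f': (1 3 6)(2 4)
  after r': (1 3 2 5 6 4)
  after f': (1 6 2 5)(3 4)
  after r: (1 5 2 4 3)

f' r' f' r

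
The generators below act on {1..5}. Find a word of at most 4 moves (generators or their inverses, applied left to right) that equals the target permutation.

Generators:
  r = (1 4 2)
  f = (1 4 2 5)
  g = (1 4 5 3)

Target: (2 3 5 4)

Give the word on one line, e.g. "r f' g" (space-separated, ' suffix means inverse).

  after r: (1 4 2)
  after g': (2 3 5 4)

r g'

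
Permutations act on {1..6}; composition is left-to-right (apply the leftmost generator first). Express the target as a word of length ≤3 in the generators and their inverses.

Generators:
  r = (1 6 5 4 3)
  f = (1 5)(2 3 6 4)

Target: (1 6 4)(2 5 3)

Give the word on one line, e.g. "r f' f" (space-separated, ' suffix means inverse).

  after f': (1 5)(2 4 6 3)
  after r': (1 6 4)(2 5 3)

f' r'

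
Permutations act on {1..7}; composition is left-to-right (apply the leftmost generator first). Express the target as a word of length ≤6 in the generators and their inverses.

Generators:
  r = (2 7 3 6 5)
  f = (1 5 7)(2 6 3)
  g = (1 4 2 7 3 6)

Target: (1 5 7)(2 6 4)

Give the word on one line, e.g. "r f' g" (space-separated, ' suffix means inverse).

  after g: (1 4 2 7 3 6)
  after g: (1 2 3)(4 7 6)
  after f': (1 3 7 2 6 4 5)
  after r': (1 7 5)(2 3)(4 6)
  after f': (1 5 7)(2 6 4)

g g f' r' f'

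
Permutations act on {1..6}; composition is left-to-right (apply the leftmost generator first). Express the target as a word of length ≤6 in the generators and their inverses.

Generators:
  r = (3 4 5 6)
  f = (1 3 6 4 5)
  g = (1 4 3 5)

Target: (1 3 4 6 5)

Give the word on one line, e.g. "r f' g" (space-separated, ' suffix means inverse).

  after g': (1 5 3 4)
  after g': (1 3)(4 5)
  after r: (1 4 6 3)
  after g: (1 3 4 6 5)

g' g' r g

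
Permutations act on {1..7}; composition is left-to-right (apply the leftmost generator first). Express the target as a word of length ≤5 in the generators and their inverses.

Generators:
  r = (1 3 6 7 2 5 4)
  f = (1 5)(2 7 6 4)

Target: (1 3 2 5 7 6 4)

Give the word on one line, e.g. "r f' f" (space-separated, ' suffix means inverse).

r f' f'

  after r: (1 3 6 7 2 5 4)
  after f': (1 3 7 4 5 6 2)
  after f': (1 3 2 5 7 6 4)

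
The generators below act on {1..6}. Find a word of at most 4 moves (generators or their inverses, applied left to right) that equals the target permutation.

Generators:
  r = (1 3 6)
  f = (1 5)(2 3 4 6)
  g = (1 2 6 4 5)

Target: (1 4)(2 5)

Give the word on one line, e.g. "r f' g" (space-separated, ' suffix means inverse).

  after f: (1 5)(2 3 4 6)
  after r': (1 5 6 2)(3 4)
  after g': (1 4 3 6)(2 5)
  after r': (1 4)(2 5)

f r' g' r'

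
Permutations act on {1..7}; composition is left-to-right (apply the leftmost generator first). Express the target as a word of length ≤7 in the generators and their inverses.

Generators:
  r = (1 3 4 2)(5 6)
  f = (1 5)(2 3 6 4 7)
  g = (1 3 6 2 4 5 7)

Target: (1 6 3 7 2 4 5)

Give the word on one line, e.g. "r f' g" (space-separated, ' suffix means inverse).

g' g' r' r' r'

  after g': (1 7 5 4 2 6 3)
  after g': (1 5 2 3 7 4 6)
  after r': (1 6 2)(3 7)(4 5)
  after r': (1 5 3 7)(4 6)
  after r': (1 6 3 7 2 4 5)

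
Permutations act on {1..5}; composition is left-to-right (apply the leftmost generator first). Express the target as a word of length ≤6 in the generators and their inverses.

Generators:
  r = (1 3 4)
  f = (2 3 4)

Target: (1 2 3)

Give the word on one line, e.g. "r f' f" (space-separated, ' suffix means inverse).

  after f: (2 3 4)
  after r': (1 4 2)
  after f': (1 3 2)
  after f': (1 2)(3 4)
  after r: (1 2 3)

f r' f' f' r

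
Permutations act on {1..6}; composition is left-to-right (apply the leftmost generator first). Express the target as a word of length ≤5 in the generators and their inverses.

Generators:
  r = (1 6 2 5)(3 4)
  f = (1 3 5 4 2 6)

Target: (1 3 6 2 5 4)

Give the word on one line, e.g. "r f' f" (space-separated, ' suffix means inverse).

  after f: (1 3 5 4 2 6)
  after r: (1 4 5 3)
  after r: (1 3 6 2 5 4)

f r r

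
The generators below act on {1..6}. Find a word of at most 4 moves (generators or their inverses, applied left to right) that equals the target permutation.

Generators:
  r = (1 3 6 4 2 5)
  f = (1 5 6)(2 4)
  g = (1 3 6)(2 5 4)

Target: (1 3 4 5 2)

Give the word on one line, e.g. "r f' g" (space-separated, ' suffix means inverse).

  after f': (1 6 5)(2 4)
  after f': (1 5 6)
  after r: (2 5 4)(3 6)
  after r: (1 3 4 5 2)

f' f' r r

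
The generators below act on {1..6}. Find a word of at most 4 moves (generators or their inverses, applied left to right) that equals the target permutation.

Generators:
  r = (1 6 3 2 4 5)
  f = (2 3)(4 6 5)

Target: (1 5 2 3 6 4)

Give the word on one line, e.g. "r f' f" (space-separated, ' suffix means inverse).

f' r f

  after f': (2 3)(4 5 6)
  after r: (1 6 5 3 4)
  after f: (1 5 2 3 6 4)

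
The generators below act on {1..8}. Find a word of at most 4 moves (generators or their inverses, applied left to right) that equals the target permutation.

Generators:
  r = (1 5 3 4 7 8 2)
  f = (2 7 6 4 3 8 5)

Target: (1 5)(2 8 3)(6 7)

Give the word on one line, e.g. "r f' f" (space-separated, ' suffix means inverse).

f r

  after f: (2 7 6 4 3 8 5)
  after r: (1 5)(2 8 3)(6 7)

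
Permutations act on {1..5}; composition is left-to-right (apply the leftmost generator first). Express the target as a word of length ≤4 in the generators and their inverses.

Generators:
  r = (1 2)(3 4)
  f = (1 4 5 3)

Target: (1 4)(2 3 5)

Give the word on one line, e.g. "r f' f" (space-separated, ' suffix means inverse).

  after f: (1 4 5 3)
  after f: (1 5)(3 4)
  after r: (1 5 2)
  after f': (1 4)(2 3 5)

f f r f'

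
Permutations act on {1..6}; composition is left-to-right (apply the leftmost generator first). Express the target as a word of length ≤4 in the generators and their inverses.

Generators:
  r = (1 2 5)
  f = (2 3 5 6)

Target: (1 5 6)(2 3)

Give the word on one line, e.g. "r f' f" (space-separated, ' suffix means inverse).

  after f': (2 6 5 3)
  after f': (2 5)(3 6)
  after f': (2 3 5 6)
  after r': (1 5 6)(2 3)

f' f' f' r'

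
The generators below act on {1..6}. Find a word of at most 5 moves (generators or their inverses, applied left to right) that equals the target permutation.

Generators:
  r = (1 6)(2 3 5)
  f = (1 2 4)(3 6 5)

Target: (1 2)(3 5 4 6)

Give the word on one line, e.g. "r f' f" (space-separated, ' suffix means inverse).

r f r

  after r: (1 6)(2 3 5)
  after f: (1 5 4)(2 6)
  after r: (1 2)(3 5 4 6)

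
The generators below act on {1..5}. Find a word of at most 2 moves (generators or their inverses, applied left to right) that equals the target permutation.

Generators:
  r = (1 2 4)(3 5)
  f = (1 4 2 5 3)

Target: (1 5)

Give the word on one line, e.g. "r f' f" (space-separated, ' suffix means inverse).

f' r'

  after f': (1 3 5 2 4)
  after r': (1 5)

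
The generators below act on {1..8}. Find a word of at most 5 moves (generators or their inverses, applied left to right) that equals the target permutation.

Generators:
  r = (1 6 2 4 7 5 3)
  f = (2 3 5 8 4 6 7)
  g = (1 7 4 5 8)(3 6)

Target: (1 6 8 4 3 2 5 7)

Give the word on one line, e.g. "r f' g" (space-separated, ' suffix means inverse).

  after g': (1 8 5 4 7)(3 6)
  after f: (1 4 2 3 7)(5 6)
  after f: (1 6 8 4 3 2 5 7)

g' f f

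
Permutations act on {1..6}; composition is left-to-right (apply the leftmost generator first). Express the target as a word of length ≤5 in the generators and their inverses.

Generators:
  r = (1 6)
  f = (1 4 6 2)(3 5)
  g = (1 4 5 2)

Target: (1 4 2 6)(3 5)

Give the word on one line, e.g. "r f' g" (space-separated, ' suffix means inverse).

g' f f g' f

  after g': (1 2 5 4)
  after f: (2 3 5 6)
  after f: (1 4 6)(2 5)
  after g': (2 4 6)
  after f: (1 4 2 6)(3 5)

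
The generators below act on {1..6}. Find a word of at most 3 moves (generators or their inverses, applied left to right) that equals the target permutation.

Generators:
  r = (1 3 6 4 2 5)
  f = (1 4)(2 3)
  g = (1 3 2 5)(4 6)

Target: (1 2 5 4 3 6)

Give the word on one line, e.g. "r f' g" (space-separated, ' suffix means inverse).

  after r: (1 3 6 4 2 5)
  after f: (1 2 5 4 3 6)

r f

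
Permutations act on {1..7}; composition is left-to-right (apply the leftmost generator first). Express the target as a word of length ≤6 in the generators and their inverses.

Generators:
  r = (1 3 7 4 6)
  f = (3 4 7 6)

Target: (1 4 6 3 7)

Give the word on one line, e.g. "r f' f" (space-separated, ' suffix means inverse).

  after f: (3 4 7 6)
  after f: (3 7)(4 6)
  after r': (1 6 7)
  after f: (1 3 4 7)
  after f: (1 4 6 3 7)

f f r' f f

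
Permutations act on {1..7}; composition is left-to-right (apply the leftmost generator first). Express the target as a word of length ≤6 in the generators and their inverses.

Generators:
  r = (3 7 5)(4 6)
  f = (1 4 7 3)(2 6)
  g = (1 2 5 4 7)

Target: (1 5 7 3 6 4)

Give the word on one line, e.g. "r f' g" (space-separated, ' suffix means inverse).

  after g': (1 7 4 5 2)
  after r: (1 5 2)(3 7 6 4)
  after r: (1 3 5 2)(4 7)
  after g: (1 3 4)
  after r': (1 5 7 3 6 4)

g' r r g r'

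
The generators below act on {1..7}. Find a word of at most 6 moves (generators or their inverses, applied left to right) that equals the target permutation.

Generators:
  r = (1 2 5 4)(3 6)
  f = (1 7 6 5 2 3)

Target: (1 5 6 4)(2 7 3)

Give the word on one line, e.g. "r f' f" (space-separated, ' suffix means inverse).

r' f r r r

  after r': (1 4 5 2)(3 6)
  after f: (1 4 2 7 6)(3 5)
  after r: (2 7 3 4 5 6)
  after r: (1 2 7 6 5 3)
  after r: (1 5 6 4)(2 7 3)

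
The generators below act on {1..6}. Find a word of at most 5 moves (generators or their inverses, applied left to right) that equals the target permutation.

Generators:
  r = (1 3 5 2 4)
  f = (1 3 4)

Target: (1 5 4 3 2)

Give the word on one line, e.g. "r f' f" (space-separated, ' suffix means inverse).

  after r': (1 4 2 5 3)
  after f: (2 5 4)
  after r: (1 3 5)
  after r: (1 5 3 2 4)
  after f: (1 5 4 3 2)

r' f r r f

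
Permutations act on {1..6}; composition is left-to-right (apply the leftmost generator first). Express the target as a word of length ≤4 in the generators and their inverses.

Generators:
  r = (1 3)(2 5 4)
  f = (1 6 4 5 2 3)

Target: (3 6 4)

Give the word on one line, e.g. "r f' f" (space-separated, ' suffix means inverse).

  after r: (1 3)(2 5 4)
  after f: (3 6 4)

r f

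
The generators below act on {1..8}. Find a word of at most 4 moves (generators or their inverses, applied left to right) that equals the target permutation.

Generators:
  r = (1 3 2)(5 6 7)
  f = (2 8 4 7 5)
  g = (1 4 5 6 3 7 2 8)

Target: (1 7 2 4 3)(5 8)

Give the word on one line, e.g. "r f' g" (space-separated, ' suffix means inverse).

g' r' g' g'

  after g': (1 8 2 7 3 6 5 4)
  after r': (1 8 3 5 4 2 6 7)
  after g': (1 2 5)(3 4 7 8 6)
  after g': (1 7 2 4 3)(5 8)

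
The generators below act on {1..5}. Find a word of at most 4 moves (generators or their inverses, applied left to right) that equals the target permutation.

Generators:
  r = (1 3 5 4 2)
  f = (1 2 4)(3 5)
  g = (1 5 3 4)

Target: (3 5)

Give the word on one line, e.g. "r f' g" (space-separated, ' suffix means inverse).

  after f': (1 4 2)(3 5)
  after f': (1 2 4)
  after f': (3 5)

f' f' f'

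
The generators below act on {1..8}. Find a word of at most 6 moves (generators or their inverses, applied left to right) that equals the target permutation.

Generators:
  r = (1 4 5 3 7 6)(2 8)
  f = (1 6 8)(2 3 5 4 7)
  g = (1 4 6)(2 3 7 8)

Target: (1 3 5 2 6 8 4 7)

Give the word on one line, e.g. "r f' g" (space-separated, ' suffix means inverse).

  after r: (1 4 5 3 7 6)(2 8)
  after r: (1 5 7)(3 6 4)
  after g': (1 5 3 4 2 8 7 6)
  after f': (1 3 5 2 6 8 4 7)

r r g' f'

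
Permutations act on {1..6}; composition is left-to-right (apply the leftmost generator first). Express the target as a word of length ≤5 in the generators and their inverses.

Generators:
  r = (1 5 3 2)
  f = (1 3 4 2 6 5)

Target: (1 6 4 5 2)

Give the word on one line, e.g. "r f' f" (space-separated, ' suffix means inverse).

  after f: (1 3 4 2 6 5)
  after r: (1 2 6 3 4)
  after f: (1 6 4 3 2 5)
  after r': (1 6 4 5 2)

f r f r'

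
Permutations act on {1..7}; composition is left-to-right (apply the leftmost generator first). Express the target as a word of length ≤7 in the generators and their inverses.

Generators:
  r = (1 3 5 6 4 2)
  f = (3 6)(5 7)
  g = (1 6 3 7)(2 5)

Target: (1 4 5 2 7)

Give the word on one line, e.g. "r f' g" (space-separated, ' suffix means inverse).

r' r' g' f g'

  after r': (1 2 4 6 5 3)
  after r': (1 4 5)(2 6 3)
  after g': (1 4 2)(3 5 7)
  after f: (1 4 2)(3 7 6)
  after g': (1 4 5 2 7)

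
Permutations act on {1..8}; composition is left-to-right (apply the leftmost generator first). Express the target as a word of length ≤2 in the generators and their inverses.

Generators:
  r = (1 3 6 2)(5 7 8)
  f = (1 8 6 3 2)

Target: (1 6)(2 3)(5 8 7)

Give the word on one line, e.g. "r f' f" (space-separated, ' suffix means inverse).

  after r: (1 3 6 2)(5 7 8)
  after r: (1 6)(2 3)(5 8 7)

r r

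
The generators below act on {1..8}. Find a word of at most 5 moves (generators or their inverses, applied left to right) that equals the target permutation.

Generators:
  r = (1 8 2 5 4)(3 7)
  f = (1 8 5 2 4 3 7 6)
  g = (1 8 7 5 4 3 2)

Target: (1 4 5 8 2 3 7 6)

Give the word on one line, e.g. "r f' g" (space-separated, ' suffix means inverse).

  after r: (1 8 2 5 4)(3 7)
  after r: (1 2 4 8 5)
  after f: (1 4 5 8 2 3 7 6)

r r f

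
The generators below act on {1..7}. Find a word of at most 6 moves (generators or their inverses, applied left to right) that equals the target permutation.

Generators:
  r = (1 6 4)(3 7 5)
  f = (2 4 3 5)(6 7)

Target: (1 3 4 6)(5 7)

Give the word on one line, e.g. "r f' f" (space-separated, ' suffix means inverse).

  after f': (2 5 3 4)(6 7)
  after f': (2 3)(4 5)
  after r': (1 4 7 3 2 5 6)
  after f: (1 3 4 6)(5 7)

f' f' r' f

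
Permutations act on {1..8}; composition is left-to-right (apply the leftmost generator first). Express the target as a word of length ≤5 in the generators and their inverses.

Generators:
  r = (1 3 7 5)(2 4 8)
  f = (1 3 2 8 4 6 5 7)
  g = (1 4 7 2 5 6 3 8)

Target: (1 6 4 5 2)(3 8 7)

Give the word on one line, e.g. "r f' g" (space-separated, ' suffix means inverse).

  after r: (1 3 7 5)(2 4 8)
  after f: (1 2 6 5 3)
  after g: (1 5 8)(2 3 4 7)
  after f': (1 6 4 5 2)(3 8 7)

r f g f'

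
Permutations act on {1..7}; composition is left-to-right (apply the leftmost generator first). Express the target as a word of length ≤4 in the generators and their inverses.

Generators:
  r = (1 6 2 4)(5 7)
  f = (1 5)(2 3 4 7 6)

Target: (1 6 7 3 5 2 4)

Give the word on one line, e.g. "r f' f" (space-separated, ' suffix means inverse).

  after f: (1 5)(2 3 4 7 6)
  after r: (1 7 2 3)(4 5 6)
  after f: (1 6 7 3 5 2 4)

f r f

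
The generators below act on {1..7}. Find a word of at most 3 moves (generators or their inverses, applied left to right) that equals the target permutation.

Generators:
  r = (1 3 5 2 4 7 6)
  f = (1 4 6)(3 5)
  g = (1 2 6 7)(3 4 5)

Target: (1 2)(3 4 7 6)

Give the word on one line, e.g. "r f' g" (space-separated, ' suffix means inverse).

f' g'

  after f': (1 6 4)(3 5)
  after g': (1 2)(3 4 7 6)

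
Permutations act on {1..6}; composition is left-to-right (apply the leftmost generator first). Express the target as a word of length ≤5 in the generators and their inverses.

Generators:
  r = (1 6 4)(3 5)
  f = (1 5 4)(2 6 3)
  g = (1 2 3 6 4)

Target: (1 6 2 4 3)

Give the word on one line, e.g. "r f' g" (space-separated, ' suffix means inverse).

  after f: (1 5 4)(2 6 3)
  after g: (1 5)(2 4)
  after f: (1 4 6 3 2)
  after g': (1 6 2 4 3)

f g f g'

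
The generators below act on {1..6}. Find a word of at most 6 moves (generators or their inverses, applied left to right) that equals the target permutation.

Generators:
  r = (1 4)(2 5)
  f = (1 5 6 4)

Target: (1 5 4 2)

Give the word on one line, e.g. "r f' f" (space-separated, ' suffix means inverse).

f' f' r' f'

  after f': (1 4 6 5)
  after f': (1 6)(4 5)
  after r': (1 6 4 2 5)
  after f': (1 5 4 2)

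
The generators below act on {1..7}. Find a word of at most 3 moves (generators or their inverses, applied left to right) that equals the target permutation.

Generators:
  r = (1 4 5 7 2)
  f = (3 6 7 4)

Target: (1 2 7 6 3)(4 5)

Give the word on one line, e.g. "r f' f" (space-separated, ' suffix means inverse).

  after f': (3 4 7 6)
  after r': (1 2 7 6 3)(4 5)

f' r'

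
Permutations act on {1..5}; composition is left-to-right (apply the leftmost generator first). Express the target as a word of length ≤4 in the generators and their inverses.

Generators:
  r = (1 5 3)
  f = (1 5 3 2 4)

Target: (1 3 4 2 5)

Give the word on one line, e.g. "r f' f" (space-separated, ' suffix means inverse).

r' r' f' r'

  after r': (1 3 5)
  after r': (1 5 3)
  after f': (2 3 4)
  after r': (1 3 4 2 5)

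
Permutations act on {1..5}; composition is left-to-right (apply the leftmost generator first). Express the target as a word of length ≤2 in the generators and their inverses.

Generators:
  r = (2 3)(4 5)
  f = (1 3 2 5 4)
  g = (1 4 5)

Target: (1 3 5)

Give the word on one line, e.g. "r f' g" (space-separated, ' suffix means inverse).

r f

  after r: (2 3)(4 5)
  after f: (1 3 5)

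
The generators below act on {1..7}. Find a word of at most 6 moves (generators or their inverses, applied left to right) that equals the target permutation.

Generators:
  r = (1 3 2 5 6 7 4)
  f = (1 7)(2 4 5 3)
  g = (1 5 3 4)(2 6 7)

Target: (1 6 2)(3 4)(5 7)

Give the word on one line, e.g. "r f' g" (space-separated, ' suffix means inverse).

g' r f' g' f

  after g': (1 4 3 5)(2 7 6)
  after r: (2 4)(3 6 5)
  after f': (1 7)(3 6 4)
  after g': (1 6 3 2 7 4 5)
  after f: (1 6 2)(3 4)(5 7)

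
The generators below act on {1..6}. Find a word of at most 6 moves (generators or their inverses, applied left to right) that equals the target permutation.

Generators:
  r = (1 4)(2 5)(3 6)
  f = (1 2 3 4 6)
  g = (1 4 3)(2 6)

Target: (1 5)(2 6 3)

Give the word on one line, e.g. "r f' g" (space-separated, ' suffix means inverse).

g f g r f'

  after g: (1 4 3)(2 6)
  after f: (1 6 3 2)
  after g: (1 2 4 3 6)
  after r: (1 5 2)(4 6)
  after f': (1 5)(2 6 3)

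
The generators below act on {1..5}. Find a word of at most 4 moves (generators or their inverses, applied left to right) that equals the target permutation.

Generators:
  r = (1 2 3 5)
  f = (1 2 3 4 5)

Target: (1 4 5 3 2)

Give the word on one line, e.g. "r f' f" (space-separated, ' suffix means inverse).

  after r': (1 5 3 2)
  after f': (1 4 3)(2 5)
  after r: (1 4 5 3 2)

r' f' r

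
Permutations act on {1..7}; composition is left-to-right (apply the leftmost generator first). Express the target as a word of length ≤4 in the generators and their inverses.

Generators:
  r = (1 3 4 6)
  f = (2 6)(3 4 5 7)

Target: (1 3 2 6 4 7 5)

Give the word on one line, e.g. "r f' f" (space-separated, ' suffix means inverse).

  after f: (2 6)(3 4 5 7)
  after r: (1 3 6 2)(4 5 7)
  after f: (1 4 7 5 3 2)
  after r': (1 3 2 6 4 7 5)

f r f r'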